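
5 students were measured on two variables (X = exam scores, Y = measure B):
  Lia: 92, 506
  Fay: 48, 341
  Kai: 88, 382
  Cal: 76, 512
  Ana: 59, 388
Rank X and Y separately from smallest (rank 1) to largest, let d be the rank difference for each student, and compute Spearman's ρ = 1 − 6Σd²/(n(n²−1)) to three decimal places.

0.500

Ranks of variable 1: 5, 1, 4, 3, 2
Ranks of variable 2: 4, 1, 2, 5, 3
d = r₁ − r₂: 1, 0, 2, -2, -1
d²: 1, 0, 4, 4, 1; Σd² = 10
ρ = 1 − 6·10/(5·24) = 1 − 60/120 = 0.500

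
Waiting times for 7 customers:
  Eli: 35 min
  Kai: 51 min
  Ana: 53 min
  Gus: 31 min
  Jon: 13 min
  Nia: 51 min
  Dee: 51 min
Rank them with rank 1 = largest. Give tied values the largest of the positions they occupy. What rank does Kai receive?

Sorted (descending): 53, 51, 51, 51, 35, 31, 13
The 3 values of 51 occupy positions 2–4 → each gets rank 4.
Kai has value 51 min → rank 4.

4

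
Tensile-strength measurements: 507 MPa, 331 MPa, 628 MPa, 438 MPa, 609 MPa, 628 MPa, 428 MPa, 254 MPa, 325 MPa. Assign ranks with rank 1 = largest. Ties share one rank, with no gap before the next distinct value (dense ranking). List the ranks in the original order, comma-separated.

Sorted (descending): 628, 628, 609, 507, 438, 428, 331, 325, 254
The 2 values of 628 share dense rank 1.
Remaining distinct values take the next consecutive integers.

3, 6, 1, 4, 2, 1, 5, 8, 7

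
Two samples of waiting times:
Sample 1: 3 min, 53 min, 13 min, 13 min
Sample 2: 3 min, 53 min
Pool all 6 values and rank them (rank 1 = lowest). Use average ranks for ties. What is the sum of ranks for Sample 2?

7

Sorted (ascending): 3, 3, 13, 13, 53, 53
The 2 values of 3 occupy positions 1–2 → average rank (1+2)/2 = 1.5.
The 2 values of 13 occupy positions 3–4 → average rank (3+4)/2 = 3.5.
The 2 values of 53 occupy positions 5–6 → average rank (5+6)/2 = 5.5.
Sample 2 values → pooled ranks: 3→1.5, 53→5.5
Rank sum = 1.5 + 5.5 = 7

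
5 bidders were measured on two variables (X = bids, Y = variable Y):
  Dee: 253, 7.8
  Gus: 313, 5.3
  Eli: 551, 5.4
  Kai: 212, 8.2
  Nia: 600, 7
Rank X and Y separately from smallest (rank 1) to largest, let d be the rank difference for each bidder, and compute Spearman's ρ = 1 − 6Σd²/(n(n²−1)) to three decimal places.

-0.600

Ranks of variable 1: 2, 3, 4, 1, 5
Ranks of variable 2: 4, 1, 2, 5, 3
d = r₁ − r₂: -2, 2, 2, -4, 2
d²: 4, 4, 4, 16, 4; Σd² = 32
ρ = 1 − 6·32/(5·24) = 1 − 192/120 = -0.600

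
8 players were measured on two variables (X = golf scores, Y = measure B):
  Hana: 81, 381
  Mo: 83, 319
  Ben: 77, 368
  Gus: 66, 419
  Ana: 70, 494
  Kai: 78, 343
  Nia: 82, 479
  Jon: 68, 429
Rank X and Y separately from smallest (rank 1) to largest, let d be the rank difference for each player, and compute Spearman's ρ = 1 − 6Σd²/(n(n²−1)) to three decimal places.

Ranks of variable 1: 6, 8, 4, 1, 3, 5, 7, 2
Ranks of variable 2: 4, 1, 3, 5, 8, 2, 7, 6
d = r₁ − r₂: 2, 7, 1, -4, -5, 3, 0, -4
d²: 4, 49, 1, 16, 25, 9, 0, 16; Σd² = 120
ρ = 1 − 6·120/(8·63) = 1 − 720/504 = -0.429

-0.429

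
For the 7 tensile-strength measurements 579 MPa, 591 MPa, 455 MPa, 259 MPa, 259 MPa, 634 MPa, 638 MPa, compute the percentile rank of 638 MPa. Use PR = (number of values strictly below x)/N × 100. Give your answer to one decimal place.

N = 7.
Strictly below 638: 6. Equal to 638: 1.
PR = 6/7 × 100 = 85.7

85.7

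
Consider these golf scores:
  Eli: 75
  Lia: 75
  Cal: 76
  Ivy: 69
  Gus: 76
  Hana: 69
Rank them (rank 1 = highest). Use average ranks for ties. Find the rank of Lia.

Sorted (descending): 76, 76, 75, 75, 69, 69
The 2 values of 76 occupy positions 1–2 → average rank (1+2)/2 = 1.5.
The 2 values of 75 occupy positions 3–4 → average rank (3+4)/2 = 3.5.
The 2 values of 69 occupy positions 5–6 → average rank (5+6)/2 = 5.5.
Lia has value 75 → rank 3.5.

3.5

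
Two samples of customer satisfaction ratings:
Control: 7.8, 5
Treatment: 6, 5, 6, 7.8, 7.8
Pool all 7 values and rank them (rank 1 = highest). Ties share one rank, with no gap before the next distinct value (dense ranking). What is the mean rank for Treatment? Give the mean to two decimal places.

1.80

Sorted (descending): 7.8, 7.8, 7.8, 6, 6, 5, 5
The 3 values of 7.8 share dense rank 1.
The 2 values of 6 share dense rank 2.
The 2 values of 5 share dense rank 3.
Treatment values → pooled ranks: 6→2, 5→3, 6→2, 7.8→1, 7.8→1
Mean rank = (2 + 3 + 2 + 1 + 1) / 5 = 1.80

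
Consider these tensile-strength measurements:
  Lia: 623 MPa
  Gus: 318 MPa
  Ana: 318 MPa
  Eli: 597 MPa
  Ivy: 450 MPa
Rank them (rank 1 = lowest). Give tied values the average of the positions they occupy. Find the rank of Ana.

Sorted (ascending): 318, 318, 450, 597, 623
The 2 values of 318 occupy positions 1–2 → average rank (1+2)/2 = 1.5.
Ana has value 318 MPa → rank 1.5.

1.5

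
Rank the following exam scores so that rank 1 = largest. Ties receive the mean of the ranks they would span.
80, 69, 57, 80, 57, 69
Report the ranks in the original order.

Sorted (descending): 80, 80, 69, 69, 57, 57
The 2 values of 80 occupy positions 1–2 → average rank (1+2)/2 = 1.5.
The 2 values of 69 occupy positions 3–4 → average rank (3+4)/2 = 3.5.
The 2 values of 57 occupy positions 5–6 → average rank (5+6)/2 = 5.5.

1.5, 3.5, 5.5, 1.5, 5.5, 3.5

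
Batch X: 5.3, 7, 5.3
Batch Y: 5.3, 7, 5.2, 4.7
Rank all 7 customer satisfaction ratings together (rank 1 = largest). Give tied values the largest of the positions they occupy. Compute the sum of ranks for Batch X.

12

Sorted (descending): 7, 7, 5.3, 5.3, 5.3, 5.2, 4.7
The 2 values of 7 occupy positions 1–2 → each gets rank 2.
The 3 values of 5.3 occupy positions 3–5 → each gets rank 5.
Batch X values → pooled ranks: 5.3→5, 7→2, 5.3→5
Rank sum = 5 + 2 + 5 = 12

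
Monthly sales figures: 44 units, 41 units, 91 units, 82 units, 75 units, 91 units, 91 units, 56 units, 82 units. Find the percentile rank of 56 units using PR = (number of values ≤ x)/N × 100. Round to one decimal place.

33.3

N = 9.
Strictly below 56: 2. Equal to 56: 1.
PR = 3/9 × 100 = 33.3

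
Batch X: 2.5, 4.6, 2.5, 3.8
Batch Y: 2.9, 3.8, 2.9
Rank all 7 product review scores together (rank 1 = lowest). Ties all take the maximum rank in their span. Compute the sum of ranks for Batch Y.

14

Sorted (ascending): 2.5, 2.5, 2.9, 2.9, 3.8, 3.8, 4.6
The 2 values of 2.5 occupy positions 1–2 → each gets rank 2.
The 2 values of 2.9 occupy positions 3–4 → each gets rank 4.
The 2 values of 3.8 occupy positions 5–6 → each gets rank 6.
Batch Y values → pooled ranks: 2.9→4, 3.8→6, 2.9→4
Rank sum = 4 + 6 + 4 = 14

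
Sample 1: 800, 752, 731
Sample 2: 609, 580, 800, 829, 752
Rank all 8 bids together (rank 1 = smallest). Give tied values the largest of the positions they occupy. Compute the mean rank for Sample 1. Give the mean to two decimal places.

5.00

Sorted (ascending): 580, 609, 731, 752, 752, 800, 800, 829
The 2 values of 752 occupy positions 4–5 → each gets rank 5.
The 2 values of 800 occupy positions 6–7 → each gets rank 7.
Sample 1 values → pooled ranks: 800→7, 752→5, 731→3
Mean rank = (7 + 5 + 3) / 3 = 5.00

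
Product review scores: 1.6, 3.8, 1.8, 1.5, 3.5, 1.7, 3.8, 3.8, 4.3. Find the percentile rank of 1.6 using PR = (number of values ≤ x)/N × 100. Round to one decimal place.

22.2

N = 9.
Strictly below 1.6: 1. Equal to 1.6: 1.
PR = 2/9 × 100 = 22.2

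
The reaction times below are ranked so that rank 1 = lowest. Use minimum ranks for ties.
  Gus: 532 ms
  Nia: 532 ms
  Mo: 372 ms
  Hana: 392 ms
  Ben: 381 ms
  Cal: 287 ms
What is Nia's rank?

5

Sorted (ascending): 287, 372, 381, 392, 532, 532
The 2 values of 532 occupy positions 5–6 → each gets rank 5.
Nia has value 532 ms → rank 5.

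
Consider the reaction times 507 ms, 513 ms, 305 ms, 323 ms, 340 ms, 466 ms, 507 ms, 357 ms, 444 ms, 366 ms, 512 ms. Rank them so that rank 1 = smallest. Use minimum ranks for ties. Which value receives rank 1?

Sorted (ascending): 305, 323, 340, 357, 366, 444, 466, 507, 507, 512, 513
The 2 values of 507 occupy positions 8–9 → each gets rank 8.
Rank 1 → value 305.

305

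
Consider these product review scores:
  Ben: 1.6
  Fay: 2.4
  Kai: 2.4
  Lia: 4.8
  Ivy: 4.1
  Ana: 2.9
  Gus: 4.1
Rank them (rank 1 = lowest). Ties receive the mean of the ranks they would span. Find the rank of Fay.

Sorted (ascending): 1.6, 2.4, 2.4, 2.9, 4.1, 4.1, 4.8
The 2 values of 2.4 occupy positions 2–3 → average rank (2+3)/2 = 2.5.
The 2 values of 4.1 occupy positions 5–6 → average rank (5+6)/2 = 5.5.
Fay has value 2.4 → rank 2.5.

2.5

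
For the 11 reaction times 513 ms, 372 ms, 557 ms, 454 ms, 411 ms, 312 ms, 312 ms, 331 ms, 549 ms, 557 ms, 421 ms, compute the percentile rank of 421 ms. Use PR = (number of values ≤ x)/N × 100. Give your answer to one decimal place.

54.5

N = 11.
Strictly below 421: 5. Equal to 421: 1.
PR = 6/11 × 100 = 54.5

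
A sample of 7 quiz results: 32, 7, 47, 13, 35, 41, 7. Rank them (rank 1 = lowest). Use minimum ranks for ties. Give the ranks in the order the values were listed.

Sorted (ascending): 7, 7, 13, 32, 35, 41, 47
The 2 values of 7 occupy positions 1–2 → each gets rank 1.

4, 1, 7, 3, 5, 6, 1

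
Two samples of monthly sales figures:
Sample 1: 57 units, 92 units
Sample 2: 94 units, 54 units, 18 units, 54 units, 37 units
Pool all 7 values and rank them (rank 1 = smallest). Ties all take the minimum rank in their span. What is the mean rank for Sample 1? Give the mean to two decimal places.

5.50

Sorted (ascending): 18, 37, 54, 54, 57, 92, 94
The 2 values of 54 occupy positions 3–4 → each gets rank 3.
Sample 1 values → pooled ranks: 57→5, 92→6
Mean rank = (5 + 6) / 2 = 5.50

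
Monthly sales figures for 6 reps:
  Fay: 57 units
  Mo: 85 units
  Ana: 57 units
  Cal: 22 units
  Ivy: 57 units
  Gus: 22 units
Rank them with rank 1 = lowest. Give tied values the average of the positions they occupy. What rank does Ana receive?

4

Sorted (ascending): 22, 22, 57, 57, 57, 85
The 2 values of 22 occupy positions 1–2 → average rank (1+2)/2 = 1.5.
The 3 values of 57 occupy positions 3–5 → average rank 4.
Ana has value 57 units → rank 4.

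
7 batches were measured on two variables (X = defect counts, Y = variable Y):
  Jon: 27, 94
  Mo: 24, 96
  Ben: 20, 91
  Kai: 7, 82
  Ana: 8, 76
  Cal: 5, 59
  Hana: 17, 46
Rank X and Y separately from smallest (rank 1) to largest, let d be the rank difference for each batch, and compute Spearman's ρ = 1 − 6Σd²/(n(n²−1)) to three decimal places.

0.714

Ranks of variable 1: 7, 6, 5, 2, 3, 1, 4
Ranks of variable 2: 6, 7, 5, 4, 3, 2, 1
d = r₁ − r₂: 1, -1, 0, -2, 0, -1, 3
d²: 1, 1, 0, 4, 0, 1, 9; Σd² = 16
ρ = 1 − 6·16/(7·48) = 1 − 96/336 = 0.714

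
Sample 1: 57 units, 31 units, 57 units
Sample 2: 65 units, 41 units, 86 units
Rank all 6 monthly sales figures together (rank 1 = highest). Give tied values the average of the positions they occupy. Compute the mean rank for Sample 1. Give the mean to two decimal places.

Sorted (descending): 86, 65, 57, 57, 41, 31
The 2 values of 57 occupy positions 3–4 → average rank (3+4)/2 = 3.5.
Sample 1 values → pooled ranks: 57→3.5, 31→6, 57→3.5
Mean rank = (3.5 + 6 + 3.5) / 3 = 4.33

4.33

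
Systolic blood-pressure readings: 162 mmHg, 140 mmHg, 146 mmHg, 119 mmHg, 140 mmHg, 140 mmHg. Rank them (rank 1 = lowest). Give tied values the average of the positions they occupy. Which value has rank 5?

146

Sorted (ascending): 119, 140, 140, 140, 146, 162
The 3 values of 140 occupy positions 2–4 → average rank 3.
Rank 5 → value 146.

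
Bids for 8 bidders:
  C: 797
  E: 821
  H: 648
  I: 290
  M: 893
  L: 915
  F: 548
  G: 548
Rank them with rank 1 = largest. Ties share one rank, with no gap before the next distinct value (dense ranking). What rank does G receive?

6

Sorted (descending): 915, 893, 821, 797, 648, 548, 548, 290
The 2 values of 548 share dense rank 6.
Remaining distinct values take the next consecutive integers.
G has value 548 → rank 6.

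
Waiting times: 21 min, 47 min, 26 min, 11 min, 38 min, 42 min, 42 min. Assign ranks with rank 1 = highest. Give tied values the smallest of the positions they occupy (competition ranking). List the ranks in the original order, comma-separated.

6, 1, 5, 7, 4, 2, 2

Sorted (descending): 47, 42, 42, 38, 26, 21, 11
The 2 values of 42 occupy positions 2–3 → each gets rank 2.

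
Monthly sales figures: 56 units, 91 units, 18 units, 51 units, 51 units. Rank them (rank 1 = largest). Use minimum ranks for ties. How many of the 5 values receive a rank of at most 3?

4

Sorted (descending): 91, 56, 51, 51, 18
The 2 values of 51 occupy positions 3–4 → each gets rank 3.
Ranks ≤ 3: {1, 2, 3, 3} → 4 values.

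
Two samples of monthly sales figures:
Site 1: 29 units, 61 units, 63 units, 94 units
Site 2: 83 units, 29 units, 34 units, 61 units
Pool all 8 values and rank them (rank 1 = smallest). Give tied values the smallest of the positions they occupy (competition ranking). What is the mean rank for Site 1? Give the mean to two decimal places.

4.75

Sorted (ascending): 29, 29, 34, 61, 61, 63, 83, 94
The 2 values of 29 occupy positions 1–2 → each gets rank 1.
The 2 values of 61 occupy positions 4–5 → each gets rank 4.
Site 1 values → pooled ranks: 29→1, 61→4, 63→6, 94→8
Mean rank = (1 + 4 + 6 + 8) / 4 = 4.75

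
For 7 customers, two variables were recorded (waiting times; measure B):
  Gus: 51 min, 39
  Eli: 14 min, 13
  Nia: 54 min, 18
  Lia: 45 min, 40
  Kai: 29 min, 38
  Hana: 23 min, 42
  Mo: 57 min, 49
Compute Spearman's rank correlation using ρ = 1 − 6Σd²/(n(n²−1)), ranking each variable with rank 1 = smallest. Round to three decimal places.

Ranks of variable 1: 5, 1, 6, 4, 3, 2, 7
Ranks of variable 2: 4, 1, 2, 5, 3, 6, 7
d = r₁ − r₂: 1, 0, 4, -1, 0, -4, 0
d²: 1, 0, 16, 1, 0, 16, 0; Σd² = 34
ρ = 1 − 6·34/(7·48) = 1 − 204/336 = 0.393

0.393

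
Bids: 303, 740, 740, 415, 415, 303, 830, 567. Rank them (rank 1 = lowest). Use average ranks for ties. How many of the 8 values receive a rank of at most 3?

Sorted (ascending): 303, 303, 415, 415, 567, 740, 740, 830
The 2 values of 303 occupy positions 1–2 → average rank (1+2)/2 = 1.5.
The 2 values of 415 occupy positions 3–4 → average rank (3+4)/2 = 3.5.
The 2 values of 740 occupy positions 6–7 → average rank (6+7)/2 = 6.5.
Ranks ≤ 3: {1.5, 1.5} → 2 values.

2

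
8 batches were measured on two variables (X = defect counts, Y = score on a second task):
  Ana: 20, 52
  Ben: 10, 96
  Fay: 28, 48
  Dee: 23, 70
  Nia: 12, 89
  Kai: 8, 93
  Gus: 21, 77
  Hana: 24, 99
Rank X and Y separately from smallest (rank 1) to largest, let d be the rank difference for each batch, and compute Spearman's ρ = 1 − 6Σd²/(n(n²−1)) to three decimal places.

Ranks of variable 1: 4, 2, 8, 6, 3, 1, 5, 7
Ranks of variable 2: 2, 7, 1, 3, 5, 6, 4, 8
d = r₁ − r₂: 2, -5, 7, 3, -2, -5, 1, -1
d²: 4, 25, 49, 9, 4, 25, 1, 1; Σd² = 118
ρ = 1 − 6·118/(8·63) = 1 − 708/504 = -0.405

-0.405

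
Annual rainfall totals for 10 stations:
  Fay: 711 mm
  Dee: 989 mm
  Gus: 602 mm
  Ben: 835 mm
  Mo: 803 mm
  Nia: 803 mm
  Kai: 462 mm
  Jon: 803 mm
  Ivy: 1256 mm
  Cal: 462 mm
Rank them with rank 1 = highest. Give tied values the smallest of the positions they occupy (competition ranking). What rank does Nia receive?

4

Sorted (descending): 1256, 989, 835, 803, 803, 803, 711, 602, 462, 462
The 3 values of 803 occupy positions 4–6 → each gets rank 4.
The 2 values of 462 occupy positions 9–10 → each gets rank 9.
Nia has value 803 mm → rank 4.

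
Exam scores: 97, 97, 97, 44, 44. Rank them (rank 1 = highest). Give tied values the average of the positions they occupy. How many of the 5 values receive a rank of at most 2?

3

Sorted (descending): 97, 97, 97, 44, 44
The 3 values of 97 occupy positions 1–3 → average rank 2.
The 2 values of 44 occupy positions 4–5 → average rank (4+5)/2 = 4.5.
Ranks ≤ 2: {2, 2, 2} → 3 values.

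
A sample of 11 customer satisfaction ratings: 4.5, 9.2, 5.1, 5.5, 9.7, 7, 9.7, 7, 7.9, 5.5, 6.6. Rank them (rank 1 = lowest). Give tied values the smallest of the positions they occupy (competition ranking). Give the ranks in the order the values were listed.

Sorted (ascending): 4.5, 5.1, 5.5, 5.5, 6.6, 7, 7, 7.9, 9.2, 9.7, 9.7
The 2 values of 5.5 occupy positions 3–4 → each gets rank 3.
The 2 values of 7 occupy positions 6–7 → each gets rank 6.
The 2 values of 9.7 occupy positions 10–11 → each gets rank 10.

1, 9, 2, 3, 10, 6, 10, 6, 8, 3, 5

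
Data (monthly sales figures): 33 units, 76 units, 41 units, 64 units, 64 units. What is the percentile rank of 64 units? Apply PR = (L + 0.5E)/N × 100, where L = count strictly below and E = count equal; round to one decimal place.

N = 5.
Strictly below 64: 2. Equal to 64: 2.
PR = (2 + 0.5·2)/5 × 100 = 60.0

60.0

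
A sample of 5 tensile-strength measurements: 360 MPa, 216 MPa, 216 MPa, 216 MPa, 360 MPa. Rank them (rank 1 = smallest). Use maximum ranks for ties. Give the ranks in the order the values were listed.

5, 3, 3, 3, 5

Sorted (ascending): 216, 216, 216, 360, 360
The 3 values of 216 occupy positions 1–3 → each gets rank 3.
The 2 values of 360 occupy positions 4–5 → each gets rank 5.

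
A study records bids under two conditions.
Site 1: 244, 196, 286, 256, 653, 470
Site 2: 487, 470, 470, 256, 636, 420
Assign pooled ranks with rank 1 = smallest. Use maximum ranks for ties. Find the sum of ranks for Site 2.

49

Sorted (ascending): 196, 244, 256, 256, 286, 420, 470, 470, 470, 487, 636, 653
The 2 values of 256 occupy positions 3–4 → each gets rank 4.
The 3 values of 470 occupy positions 7–9 → each gets rank 9.
Site 2 values → pooled ranks: 487→10, 470→9, 470→9, 256→4, 636→11, 420→6
Rank sum = 10 + 9 + 9 + 4 + 11 + 6 = 49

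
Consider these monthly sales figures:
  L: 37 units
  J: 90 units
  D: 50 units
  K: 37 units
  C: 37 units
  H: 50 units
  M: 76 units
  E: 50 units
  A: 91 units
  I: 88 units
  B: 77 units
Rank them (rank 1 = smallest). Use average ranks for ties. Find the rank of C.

2

Sorted (ascending): 37, 37, 37, 50, 50, 50, 76, 77, 88, 90, 91
The 3 values of 37 occupy positions 1–3 → average rank 2.
The 3 values of 50 occupy positions 4–6 → average rank 5.
C has value 37 units → rank 2.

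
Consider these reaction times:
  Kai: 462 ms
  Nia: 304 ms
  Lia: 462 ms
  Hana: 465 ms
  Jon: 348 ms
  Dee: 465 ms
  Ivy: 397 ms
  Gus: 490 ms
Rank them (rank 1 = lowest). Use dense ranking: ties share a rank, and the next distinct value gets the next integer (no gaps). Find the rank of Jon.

2

Sorted (ascending): 304, 348, 397, 462, 462, 465, 465, 490
The 2 values of 462 share dense rank 4.
The 2 values of 465 share dense rank 5.
Remaining distinct values take the next consecutive integers.
Jon has value 348 ms → rank 2.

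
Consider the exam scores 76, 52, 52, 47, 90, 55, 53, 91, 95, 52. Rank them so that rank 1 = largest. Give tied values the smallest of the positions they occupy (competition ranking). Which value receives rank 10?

Sorted (descending): 95, 91, 90, 76, 55, 53, 52, 52, 52, 47
The 3 values of 52 occupy positions 7–9 → each gets rank 7.
Rank 10 → value 47.

47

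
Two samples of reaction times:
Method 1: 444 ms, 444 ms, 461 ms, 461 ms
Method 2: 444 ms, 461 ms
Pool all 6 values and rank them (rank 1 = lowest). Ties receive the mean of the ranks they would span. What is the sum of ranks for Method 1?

14

Sorted (ascending): 444, 444, 444, 461, 461, 461
The 3 values of 444 occupy positions 1–3 → average rank 2.
The 3 values of 461 occupy positions 4–6 → average rank 5.
Method 1 values → pooled ranks: 444→2, 444→2, 461→5, 461→5
Rank sum = 2 + 2 + 5 + 5 = 14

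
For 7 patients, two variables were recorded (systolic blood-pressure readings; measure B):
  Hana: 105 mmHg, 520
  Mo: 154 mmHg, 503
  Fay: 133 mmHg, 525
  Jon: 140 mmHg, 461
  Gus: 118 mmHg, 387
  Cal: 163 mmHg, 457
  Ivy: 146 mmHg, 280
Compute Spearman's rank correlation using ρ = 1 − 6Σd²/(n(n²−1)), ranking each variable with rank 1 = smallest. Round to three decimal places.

Ranks of variable 1: 1, 6, 3, 4, 2, 7, 5
Ranks of variable 2: 6, 5, 7, 4, 2, 3, 1
d = r₁ − r₂: -5, 1, -4, 0, 0, 4, 4
d²: 25, 1, 16, 0, 0, 16, 16; Σd² = 74
ρ = 1 − 6·74/(7·48) = 1 − 444/336 = -0.321

-0.321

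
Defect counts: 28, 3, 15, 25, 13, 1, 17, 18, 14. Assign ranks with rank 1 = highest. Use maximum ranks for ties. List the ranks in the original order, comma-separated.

1, 8, 5, 2, 7, 9, 4, 3, 6

Sorted (descending): 28, 25, 18, 17, 15, 14, 13, 3, 1
No ties — each value takes its position as its rank.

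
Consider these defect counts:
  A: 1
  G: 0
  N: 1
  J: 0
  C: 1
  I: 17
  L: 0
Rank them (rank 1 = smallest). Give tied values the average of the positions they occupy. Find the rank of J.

2

Sorted (ascending): 0, 0, 0, 1, 1, 1, 17
The 3 values of 0 occupy positions 1–3 → average rank 2.
The 3 values of 1 occupy positions 4–6 → average rank 5.
J has value 0 → rank 2.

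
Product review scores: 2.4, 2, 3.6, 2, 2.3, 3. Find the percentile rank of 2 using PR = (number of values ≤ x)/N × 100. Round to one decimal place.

N = 6.
Strictly below 2: 0. Equal to 2: 2.
PR = 2/6 × 100 = 33.3

33.3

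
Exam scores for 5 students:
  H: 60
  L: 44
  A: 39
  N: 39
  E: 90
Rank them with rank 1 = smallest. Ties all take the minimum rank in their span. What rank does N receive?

1

Sorted (ascending): 39, 39, 44, 60, 90
The 2 values of 39 occupy positions 1–2 → each gets rank 1.
N has value 39 → rank 1.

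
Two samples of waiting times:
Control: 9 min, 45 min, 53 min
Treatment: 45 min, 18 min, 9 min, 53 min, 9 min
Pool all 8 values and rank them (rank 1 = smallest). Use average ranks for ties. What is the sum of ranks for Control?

Sorted (ascending): 9, 9, 9, 18, 45, 45, 53, 53
The 3 values of 9 occupy positions 1–3 → average rank 2.
The 2 values of 45 occupy positions 5–6 → average rank (5+6)/2 = 5.5.
The 2 values of 53 occupy positions 7–8 → average rank (7+8)/2 = 7.5.
Control values → pooled ranks: 9→2, 45→5.5, 53→7.5
Rank sum = 2 + 5.5 + 7.5 = 15

15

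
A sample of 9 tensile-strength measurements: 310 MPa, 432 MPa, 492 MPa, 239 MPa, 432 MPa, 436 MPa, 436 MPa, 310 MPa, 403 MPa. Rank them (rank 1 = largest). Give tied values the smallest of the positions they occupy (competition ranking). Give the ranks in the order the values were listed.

7, 4, 1, 9, 4, 2, 2, 7, 6

Sorted (descending): 492, 436, 436, 432, 432, 403, 310, 310, 239
The 2 values of 436 occupy positions 2–3 → each gets rank 2.
The 2 values of 432 occupy positions 4–5 → each gets rank 4.
The 2 values of 310 occupy positions 7–8 → each gets rank 7.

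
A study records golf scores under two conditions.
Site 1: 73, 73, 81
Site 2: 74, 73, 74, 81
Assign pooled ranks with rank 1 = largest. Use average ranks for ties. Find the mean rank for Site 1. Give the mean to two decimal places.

4.50

Sorted (descending): 81, 81, 74, 74, 73, 73, 73
The 2 values of 81 occupy positions 1–2 → average rank (1+2)/2 = 1.5.
The 2 values of 74 occupy positions 3–4 → average rank (3+4)/2 = 3.5.
The 3 values of 73 occupy positions 5–7 → average rank 6.
Site 1 values → pooled ranks: 73→6, 73→6, 81→1.5
Mean rank = (6 + 6 + 1.5) / 3 = 4.50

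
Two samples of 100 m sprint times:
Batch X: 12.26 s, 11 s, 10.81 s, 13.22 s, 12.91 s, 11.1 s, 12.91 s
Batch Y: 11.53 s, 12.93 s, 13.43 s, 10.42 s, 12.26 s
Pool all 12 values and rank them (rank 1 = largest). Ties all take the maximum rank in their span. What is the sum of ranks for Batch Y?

Sorted (descending): 13.43, 13.22, 12.93, 12.91, 12.91, 12.26, 12.26, 11.53, 11.1, 11, 10.81, 10.42
The 2 values of 12.91 occupy positions 4–5 → each gets rank 5.
The 2 values of 12.26 occupy positions 6–7 → each gets rank 7.
Batch Y values → pooled ranks: 11.53→8, 12.93→3, 13.43→1, 10.42→12, 12.26→7
Rank sum = 8 + 3 + 1 + 12 + 7 = 31

31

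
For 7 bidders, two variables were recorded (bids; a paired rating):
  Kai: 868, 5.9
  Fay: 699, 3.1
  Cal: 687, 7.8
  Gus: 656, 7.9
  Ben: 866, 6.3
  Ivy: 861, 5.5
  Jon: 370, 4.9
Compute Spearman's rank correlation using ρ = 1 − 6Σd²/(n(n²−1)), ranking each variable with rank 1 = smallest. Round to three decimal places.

-0.036

Ranks of variable 1: 7, 4, 3, 2, 6, 5, 1
Ranks of variable 2: 4, 1, 6, 7, 5, 3, 2
d = r₁ − r₂: 3, 3, -3, -5, 1, 2, -1
d²: 9, 9, 9, 25, 1, 4, 1; Σd² = 58
ρ = 1 − 6·58/(7·48) = 1 − 348/336 = -0.036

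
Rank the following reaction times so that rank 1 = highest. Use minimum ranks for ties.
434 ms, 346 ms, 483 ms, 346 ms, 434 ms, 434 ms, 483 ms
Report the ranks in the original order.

Sorted (descending): 483, 483, 434, 434, 434, 346, 346
The 2 values of 483 occupy positions 1–2 → each gets rank 1.
The 3 values of 434 occupy positions 3–5 → each gets rank 3.
The 2 values of 346 occupy positions 6–7 → each gets rank 6.

3, 6, 1, 6, 3, 3, 1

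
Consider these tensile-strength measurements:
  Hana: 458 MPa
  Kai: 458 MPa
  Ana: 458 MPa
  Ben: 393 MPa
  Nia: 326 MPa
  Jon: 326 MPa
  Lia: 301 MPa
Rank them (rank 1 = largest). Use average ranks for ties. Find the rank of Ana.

2

Sorted (descending): 458, 458, 458, 393, 326, 326, 301
The 3 values of 458 occupy positions 1–3 → average rank 2.
The 2 values of 326 occupy positions 5–6 → average rank (5+6)/2 = 5.5.
Ana has value 458 MPa → rank 2.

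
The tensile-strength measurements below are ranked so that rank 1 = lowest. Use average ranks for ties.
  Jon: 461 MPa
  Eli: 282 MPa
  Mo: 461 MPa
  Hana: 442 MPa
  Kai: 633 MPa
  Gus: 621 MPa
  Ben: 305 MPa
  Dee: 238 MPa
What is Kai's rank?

8

Sorted (ascending): 238, 282, 305, 442, 461, 461, 621, 633
The 2 values of 461 occupy positions 5–6 → average rank (5+6)/2 = 5.5.
Kai has value 633 MPa → rank 8.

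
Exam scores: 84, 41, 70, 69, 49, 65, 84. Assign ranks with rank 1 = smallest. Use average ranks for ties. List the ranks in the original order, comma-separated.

6.5, 1, 5, 4, 2, 3, 6.5

Sorted (ascending): 41, 49, 65, 69, 70, 84, 84
The 2 values of 84 occupy positions 6–7 → average rank (6+7)/2 = 6.5.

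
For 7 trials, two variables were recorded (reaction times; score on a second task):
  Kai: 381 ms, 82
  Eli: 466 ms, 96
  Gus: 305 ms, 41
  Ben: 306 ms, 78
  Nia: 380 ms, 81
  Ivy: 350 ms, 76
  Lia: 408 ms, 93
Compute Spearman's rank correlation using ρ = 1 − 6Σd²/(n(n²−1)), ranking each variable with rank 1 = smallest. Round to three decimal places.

0.964

Ranks of variable 1: 5, 7, 1, 2, 4, 3, 6
Ranks of variable 2: 5, 7, 1, 3, 4, 2, 6
d = r₁ − r₂: 0, 0, 0, -1, 0, 1, 0
d²: 0, 0, 0, 1, 0, 1, 0; Σd² = 2
ρ = 1 − 6·2/(7·48) = 1 − 12/336 = 0.964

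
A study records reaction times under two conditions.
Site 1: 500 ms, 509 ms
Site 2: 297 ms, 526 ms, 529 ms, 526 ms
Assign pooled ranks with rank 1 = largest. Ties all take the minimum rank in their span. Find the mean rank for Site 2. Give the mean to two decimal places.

2.75

Sorted (descending): 529, 526, 526, 509, 500, 297
The 2 values of 526 occupy positions 2–3 → each gets rank 2.
Site 2 values → pooled ranks: 297→6, 526→2, 529→1, 526→2
Mean rank = (6 + 2 + 1 + 2) / 4 = 2.75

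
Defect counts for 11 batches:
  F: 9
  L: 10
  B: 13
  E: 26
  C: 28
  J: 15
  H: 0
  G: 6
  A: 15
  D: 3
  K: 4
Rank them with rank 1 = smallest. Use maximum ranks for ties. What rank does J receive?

9

Sorted (ascending): 0, 3, 4, 6, 9, 10, 13, 15, 15, 26, 28
The 2 values of 15 occupy positions 8–9 → each gets rank 9.
J has value 15 → rank 9.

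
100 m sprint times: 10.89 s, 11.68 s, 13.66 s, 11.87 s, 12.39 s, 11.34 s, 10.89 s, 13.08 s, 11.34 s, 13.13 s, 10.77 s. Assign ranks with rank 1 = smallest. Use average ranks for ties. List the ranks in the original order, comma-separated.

Sorted (ascending): 10.77, 10.89, 10.89, 11.34, 11.34, 11.68, 11.87, 12.39, 13.08, 13.13, 13.66
The 2 values of 10.89 occupy positions 2–3 → average rank (2+3)/2 = 2.5.
The 2 values of 11.34 occupy positions 4–5 → average rank (4+5)/2 = 4.5.

2.5, 6, 11, 7, 8, 4.5, 2.5, 9, 4.5, 10, 1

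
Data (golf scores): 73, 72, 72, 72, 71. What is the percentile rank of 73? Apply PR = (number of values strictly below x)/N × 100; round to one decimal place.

N = 5.
Strictly below 73: 4. Equal to 73: 1.
PR = 4/5 × 100 = 80.0

80.0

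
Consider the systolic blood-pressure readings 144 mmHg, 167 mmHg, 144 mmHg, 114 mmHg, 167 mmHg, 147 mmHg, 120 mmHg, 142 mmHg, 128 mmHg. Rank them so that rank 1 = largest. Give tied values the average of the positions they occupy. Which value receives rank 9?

Sorted (descending): 167, 167, 147, 144, 144, 142, 128, 120, 114
The 2 values of 167 occupy positions 1–2 → average rank (1+2)/2 = 1.5.
The 2 values of 144 occupy positions 4–5 → average rank (4+5)/2 = 4.5.
Rank 9 → value 114.

114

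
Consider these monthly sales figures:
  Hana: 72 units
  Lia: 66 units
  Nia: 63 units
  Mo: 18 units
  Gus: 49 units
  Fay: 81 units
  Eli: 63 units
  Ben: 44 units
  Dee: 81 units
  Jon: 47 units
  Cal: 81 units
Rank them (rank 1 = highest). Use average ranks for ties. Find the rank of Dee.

2

Sorted (descending): 81, 81, 81, 72, 66, 63, 63, 49, 47, 44, 18
The 3 values of 81 occupy positions 1–3 → average rank 2.
The 2 values of 63 occupy positions 6–7 → average rank (6+7)/2 = 6.5.
Dee has value 81 units → rank 2.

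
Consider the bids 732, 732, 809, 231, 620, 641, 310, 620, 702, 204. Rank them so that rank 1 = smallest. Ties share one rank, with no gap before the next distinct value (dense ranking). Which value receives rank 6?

Sorted (ascending): 204, 231, 310, 620, 620, 641, 702, 732, 732, 809
The 2 values of 620 share dense rank 4.
The 2 values of 732 share dense rank 7.
Remaining distinct values take the next consecutive integers.
Rank 6 → value 702.

702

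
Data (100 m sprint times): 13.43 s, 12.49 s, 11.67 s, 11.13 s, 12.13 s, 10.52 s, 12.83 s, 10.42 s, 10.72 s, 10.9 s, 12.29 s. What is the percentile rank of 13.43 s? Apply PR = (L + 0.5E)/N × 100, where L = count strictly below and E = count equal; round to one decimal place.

95.5

N = 11.
Strictly below 13.43: 10. Equal to 13.43: 1.
PR = (10 + 0.5·1)/11 × 100 = 95.5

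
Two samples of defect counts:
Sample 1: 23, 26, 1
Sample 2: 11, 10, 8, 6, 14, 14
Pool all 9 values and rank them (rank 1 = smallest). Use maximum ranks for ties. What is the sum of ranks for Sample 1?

Sorted (ascending): 1, 6, 8, 10, 11, 14, 14, 23, 26
The 2 values of 14 occupy positions 6–7 → each gets rank 7.
Sample 1 values → pooled ranks: 23→8, 26→9, 1→1
Rank sum = 8 + 9 + 1 = 18

18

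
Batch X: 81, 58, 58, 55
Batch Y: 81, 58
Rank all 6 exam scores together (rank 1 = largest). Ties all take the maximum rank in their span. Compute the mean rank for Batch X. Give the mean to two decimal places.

Sorted (descending): 81, 81, 58, 58, 58, 55
The 2 values of 81 occupy positions 1–2 → each gets rank 2.
The 3 values of 58 occupy positions 3–5 → each gets rank 5.
Batch X values → pooled ranks: 81→2, 58→5, 58→5, 55→6
Mean rank = (2 + 5 + 5 + 6) / 4 = 4.50

4.50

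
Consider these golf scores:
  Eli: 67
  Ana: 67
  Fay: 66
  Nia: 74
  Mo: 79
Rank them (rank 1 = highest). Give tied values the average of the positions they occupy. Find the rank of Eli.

3.5

Sorted (descending): 79, 74, 67, 67, 66
The 2 values of 67 occupy positions 3–4 → average rank (3+4)/2 = 3.5.
Eli has value 67 → rank 3.5.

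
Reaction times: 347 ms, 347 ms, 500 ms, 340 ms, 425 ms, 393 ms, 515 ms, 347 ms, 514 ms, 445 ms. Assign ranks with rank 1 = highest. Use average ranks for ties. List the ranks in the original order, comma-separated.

Sorted (descending): 515, 514, 500, 445, 425, 393, 347, 347, 347, 340
The 3 values of 347 occupy positions 7–9 → average rank 8.

8, 8, 3, 10, 5, 6, 1, 8, 2, 4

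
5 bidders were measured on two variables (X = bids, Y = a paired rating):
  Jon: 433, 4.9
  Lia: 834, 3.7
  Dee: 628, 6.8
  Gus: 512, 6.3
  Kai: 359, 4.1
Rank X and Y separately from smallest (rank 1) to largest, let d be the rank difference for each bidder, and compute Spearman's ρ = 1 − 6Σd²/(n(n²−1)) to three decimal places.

0.000

Ranks of variable 1: 2, 5, 4, 3, 1
Ranks of variable 2: 3, 1, 5, 4, 2
d = r₁ − r₂: -1, 4, -1, -1, -1
d²: 1, 16, 1, 1, 1; Σd² = 20
ρ = 1 − 6·20/(5·24) = 1 − 120/120 = 0.000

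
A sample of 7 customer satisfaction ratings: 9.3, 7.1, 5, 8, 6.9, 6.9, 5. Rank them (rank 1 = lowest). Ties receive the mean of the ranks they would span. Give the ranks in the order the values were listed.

7, 5, 1.5, 6, 3.5, 3.5, 1.5

Sorted (ascending): 5, 5, 6.9, 6.9, 7.1, 8, 9.3
The 2 values of 5 occupy positions 1–2 → average rank (1+2)/2 = 1.5.
The 2 values of 6.9 occupy positions 3–4 → average rank (3+4)/2 = 3.5.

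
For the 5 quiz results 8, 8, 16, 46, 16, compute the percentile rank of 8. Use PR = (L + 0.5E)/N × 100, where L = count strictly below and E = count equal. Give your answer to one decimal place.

N = 5.
Strictly below 8: 0. Equal to 8: 2.
PR = (0 + 0.5·2)/5 × 100 = 20.0

20.0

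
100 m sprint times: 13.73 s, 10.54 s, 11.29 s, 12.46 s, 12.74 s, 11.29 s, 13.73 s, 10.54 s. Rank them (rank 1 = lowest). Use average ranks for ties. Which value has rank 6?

Sorted (ascending): 10.54, 10.54, 11.29, 11.29, 12.46, 12.74, 13.73, 13.73
The 2 values of 10.54 occupy positions 1–2 → average rank (1+2)/2 = 1.5.
The 2 values of 11.29 occupy positions 3–4 → average rank (3+4)/2 = 3.5.
The 2 values of 13.73 occupy positions 7–8 → average rank (7+8)/2 = 7.5.
Rank 6 → value 12.74.

12.74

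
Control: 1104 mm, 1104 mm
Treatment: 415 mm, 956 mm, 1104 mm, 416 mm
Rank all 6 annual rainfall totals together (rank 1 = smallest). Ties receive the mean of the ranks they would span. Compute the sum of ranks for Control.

Sorted (ascending): 415, 416, 956, 1104, 1104, 1104
The 3 values of 1104 occupy positions 4–6 → average rank 5.
Control values → pooled ranks: 1104→5, 1104→5
Rank sum = 5 + 5 = 10

10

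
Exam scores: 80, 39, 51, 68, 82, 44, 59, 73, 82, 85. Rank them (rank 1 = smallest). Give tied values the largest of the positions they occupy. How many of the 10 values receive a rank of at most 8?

Sorted (ascending): 39, 44, 51, 59, 68, 73, 80, 82, 82, 85
The 2 values of 82 occupy positions 8–9 → each gets rank 9.
Ranks ≤ 8: {1, 2, 3, 4, 5, 6, 7} → 7 values.

7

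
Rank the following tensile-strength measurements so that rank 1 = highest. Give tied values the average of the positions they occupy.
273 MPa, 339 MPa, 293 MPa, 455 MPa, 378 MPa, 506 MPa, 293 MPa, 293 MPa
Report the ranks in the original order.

8, 4, 6, 2, 3, 1, 6, 6

Sorted (descending): 506, 455, 378, 339, 293, 293, 293, 273
The 3 values of 293 occupy positions 5–7 → average rank 6.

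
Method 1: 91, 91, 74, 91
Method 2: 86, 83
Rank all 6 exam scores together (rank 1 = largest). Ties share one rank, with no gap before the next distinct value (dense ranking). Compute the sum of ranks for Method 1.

Sorted (descending): 91, 91, 91, 86, 83, 74
The 3 values of 91 share dense rank 1.
Remaining distinct values take the next consecutive integers.
Method 1 values → pooled ranks: 91→1, 91→1, 74→4, 91→1
Rank sum = 1 + 1 + 4 + 1 = 7

7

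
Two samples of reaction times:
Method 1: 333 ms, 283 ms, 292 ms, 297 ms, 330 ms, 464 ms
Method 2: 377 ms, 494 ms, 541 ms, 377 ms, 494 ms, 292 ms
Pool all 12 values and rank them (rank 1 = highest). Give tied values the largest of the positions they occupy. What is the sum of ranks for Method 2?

Sorted (descending): 541, 494, 494, 464, 377, 377, 333, 330, 297, 292, 292, 283
The 2 values of 494 occupy positions 2–3 → each gets rank 3.
The 2 values of 377 occupy positions 5–6 → each gets rank 6.
The 2 values of 292 occupy positions 10–11 → each gets rank 11.
Method 2 values → pooled ranks: 377→6, 494→3, 541→1, 377→6, 494→3, 292→11
Rank sum = 6 + 3 + 1 + 6 + 3 + 11 = 30

30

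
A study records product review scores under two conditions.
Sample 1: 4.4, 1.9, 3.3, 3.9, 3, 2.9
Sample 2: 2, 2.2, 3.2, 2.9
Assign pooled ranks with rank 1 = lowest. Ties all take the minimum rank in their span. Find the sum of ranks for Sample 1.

Sorted (ascending): 1.9, 2, 2.2, 2.9, 2.9, 3, 3.2, 3.3, 3.9, 4.4
The 2 values of 2.9 occupy positions 4–5 → each gets rank 4.
Sample 1 values → pooled ranks: 4.4→10, 1.9→1, 3.3→8, 3.9→9, 3→6, 2.9→4
Rank sum = 10 + 1 + 8 + 9 + 6 + 4 = 38

38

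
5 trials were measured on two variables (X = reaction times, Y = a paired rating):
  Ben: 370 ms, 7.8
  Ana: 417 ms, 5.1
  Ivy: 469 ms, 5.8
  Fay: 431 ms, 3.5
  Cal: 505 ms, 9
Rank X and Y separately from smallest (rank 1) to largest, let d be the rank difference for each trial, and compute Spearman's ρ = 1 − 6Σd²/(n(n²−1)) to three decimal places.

Ranks of variable 1: 1, 2, 4, 3, 5
Ranks of variable 2: 4, 2, 3, 1, 5
d = r₁ − r₂: -3, 0, 1, 2, 0
d²: 9, 0, 1, 4, 0; Σd² = 14
ρ = 1 − 6·14/(5·24) = 1 − 84/120 = 0.300

0.300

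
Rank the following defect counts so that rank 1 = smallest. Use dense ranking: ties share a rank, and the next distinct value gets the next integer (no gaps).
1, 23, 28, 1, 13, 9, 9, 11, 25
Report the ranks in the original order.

Sorted (ascending): 1, 1, 9, 9, 11, 13, 23, 25, 28
The 2 values of 1 share dense rank 1.
The 2 values of 9 share dense rank 2.
Remaining distinct values take the next consecutive integers.

1, 5, 7, 1, 4, 2, 2, 3, 6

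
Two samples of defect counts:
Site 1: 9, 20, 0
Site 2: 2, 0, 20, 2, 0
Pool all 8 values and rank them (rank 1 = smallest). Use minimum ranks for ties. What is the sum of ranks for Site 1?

Sorted (ascending): 0, 0, 0, 2, 2, 9, 20, 20
The 3 values of 0 occupy positions 1–3 → each gets rank 1.
The 2 values of 2 occupy positions 4–5 → each gets rank 4.
The 2 values of 20 occupy positions 7–8 → each gets rank 7.
Site 1 values → pooled ranks: 9→6, 20→7, 0→1
Rank sum = 6 + 7 + 1 = 14

14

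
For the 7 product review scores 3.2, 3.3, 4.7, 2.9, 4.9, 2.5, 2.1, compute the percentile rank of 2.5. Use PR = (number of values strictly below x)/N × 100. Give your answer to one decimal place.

14.3

N = 7.
Strictly below 2.5: 1. Equal to 2.5: 1.
PR = 1/7 × 100 = 14.3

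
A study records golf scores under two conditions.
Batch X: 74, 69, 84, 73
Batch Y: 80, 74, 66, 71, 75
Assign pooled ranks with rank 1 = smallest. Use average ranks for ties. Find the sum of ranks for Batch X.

Sorted (ascending): 66, 69, 71, 73, 74, 74, 75, 80, 84
The 2 values of 74 occupy positions 5–6 → average rank (5+6)/2 = 5.5.
Batch X values → pooled ranks: 74→5.5, 69→2, 84→9, 73→4
Rank sum = 5.5 + 2 + 9 + 4 = 20.5

20.5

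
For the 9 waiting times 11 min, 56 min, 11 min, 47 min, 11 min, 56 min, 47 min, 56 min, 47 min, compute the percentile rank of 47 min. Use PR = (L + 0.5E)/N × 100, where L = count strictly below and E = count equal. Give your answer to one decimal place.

50.0

N = 9.
Strictly below 47: 3. Equal to 47: 3.
PR = (3 + 0.5·3)/9 × 100 = 50.0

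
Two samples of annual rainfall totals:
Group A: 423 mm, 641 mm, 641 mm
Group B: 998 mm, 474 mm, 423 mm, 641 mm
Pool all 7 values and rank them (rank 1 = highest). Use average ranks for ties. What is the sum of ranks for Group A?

12.5

Sorted (descending): 998, 641, 641, 641, 474, 423, 423
The 3 values of 641 occupy positions 2–4 → average rank 3.
The 2 values of 423 occupy positions 6–7 → average rank (6+7)/2 = 6.5.
Group A values → pooled ranks: 423→6.5, 641→3, 641→3
Rank sum = 6.5 + 3 + 3 = 12.5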